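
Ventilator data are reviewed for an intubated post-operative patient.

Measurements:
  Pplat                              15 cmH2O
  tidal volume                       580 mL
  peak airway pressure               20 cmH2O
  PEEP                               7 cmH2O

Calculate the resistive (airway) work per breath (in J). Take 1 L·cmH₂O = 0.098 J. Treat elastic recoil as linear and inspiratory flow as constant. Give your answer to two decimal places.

0.28

With constant inspiratory flow the resistive pressure is constant at PIP − Pplat = 20 − 15 = 5.0 cmH2O, so resistive work = 5.0 × 0.580 = 2.9 L·cmH2O.
× 0.098 J/(L·cmH2O) → 0.2842 J.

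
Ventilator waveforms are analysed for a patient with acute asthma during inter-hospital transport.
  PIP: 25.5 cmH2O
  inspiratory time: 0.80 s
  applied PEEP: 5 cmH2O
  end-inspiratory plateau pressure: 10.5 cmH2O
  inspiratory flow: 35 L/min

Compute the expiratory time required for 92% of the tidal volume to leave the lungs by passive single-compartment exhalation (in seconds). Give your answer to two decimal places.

Flow: 35 L/min ÷ 60 = 0.5833 L/s.
Vt = flow × Ti = 0.5833 L/s × 0.80 s × 1000 mL/L = 466.64 mL.
R = (PIP − Pplat)/V̇ = (25.5 − 10.5) / 0.5833 = 15.0/0.5833 = 25.716 cmH2O·s/L.
C = Vt/(Pplat − PEEP) = 466.64 / (10.5 − 5) = 466.64/5.5 = 84.844 mL/cmH2O.
τ = R × C = 25.716 × 0.08484 L/cmH2O = 2.182 s.
t = −τ·ln(1 − 0.92) = −2.182·ln(0.08) = 5.511 s.

5.51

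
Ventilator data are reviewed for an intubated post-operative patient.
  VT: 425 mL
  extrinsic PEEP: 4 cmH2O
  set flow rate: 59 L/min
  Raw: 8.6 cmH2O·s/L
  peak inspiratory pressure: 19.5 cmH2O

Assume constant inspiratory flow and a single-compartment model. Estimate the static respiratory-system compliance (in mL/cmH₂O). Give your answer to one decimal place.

60.3

Flow: 59 L/min ÷ 60 = 0.9833 L/s.
Equation of motion (constant flow): PIP = Vt/C + R·V̇ + PEEP.
Vt/C = PIP − R·V̇ − PEEP = 19.5 − 8.6×0.9833 − 4 = 19.5 − 8.456 − 4 = 7.044 cmH2O.
C = Vt / 7.044 = 425 / 7.044 = 60.335 mL/cmH2O.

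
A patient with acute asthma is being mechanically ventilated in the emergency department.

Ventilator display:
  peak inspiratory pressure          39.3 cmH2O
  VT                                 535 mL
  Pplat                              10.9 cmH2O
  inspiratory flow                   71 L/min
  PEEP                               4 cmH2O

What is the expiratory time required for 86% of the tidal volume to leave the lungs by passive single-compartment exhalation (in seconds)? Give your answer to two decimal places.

3.66

Flow: 71 L/min ÷ 60 = 1.1833 L/s.
R = (PIP − Pplat)/V̇ = (39.3 − 10.9) / 1.1833 = 28.4/1.1833 = 24.001 cmH2O·s/L.
C = Vt/(Pplat − PEEP) = 535.0 / (10.9 − 4) = 535.0/6.9 = 77.536 mL/cmH2O.
τ = R × C = 24.001 × 0.07754 L/cmH2O = 1.861 s.
t = −τ·ln(1 − 0.86) = −1.861·ln(0.14) = 3.659 s.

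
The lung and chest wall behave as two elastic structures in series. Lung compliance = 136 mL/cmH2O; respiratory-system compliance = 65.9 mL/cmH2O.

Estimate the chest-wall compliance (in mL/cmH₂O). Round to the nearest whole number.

1/Ccw = 1/Crs − 1/CL.
1/Ccw = 1/65.9 − 1/136 = 0.007822.
Ccw = 127.84 mL/cmH2O.

128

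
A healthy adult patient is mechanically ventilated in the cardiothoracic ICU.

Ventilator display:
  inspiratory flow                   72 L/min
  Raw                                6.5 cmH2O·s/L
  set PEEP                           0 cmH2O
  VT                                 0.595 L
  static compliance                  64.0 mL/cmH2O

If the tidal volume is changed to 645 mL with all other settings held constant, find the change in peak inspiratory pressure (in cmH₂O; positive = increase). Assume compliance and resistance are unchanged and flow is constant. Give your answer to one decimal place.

PIP = Vt/C + R·V̇ + PEEP (constant-flow equation of motion).
Only the elastic term changes: ΔPIP = ΔVt / C = (645 − 595) / 64.0 = 0.7813 cmH2O.

0.8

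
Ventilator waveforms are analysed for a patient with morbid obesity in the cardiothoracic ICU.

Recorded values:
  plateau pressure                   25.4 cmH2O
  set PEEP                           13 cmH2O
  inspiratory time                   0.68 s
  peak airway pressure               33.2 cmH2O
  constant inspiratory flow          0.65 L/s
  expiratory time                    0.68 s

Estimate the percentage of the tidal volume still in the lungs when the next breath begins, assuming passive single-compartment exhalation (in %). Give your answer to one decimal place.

Vt = flow × Ti = 0.65 L/s × 0.68 s × 1000 mL/L = 442.0 mL.
R = (PIP − Pplat)/V̇ = (33.2 − 25.4) / 0.65 = 7.8/0.65 = 12.0 cmH2O·s/L.
C = Vt/(Pplat − PEEP) = 442.0 / (25.4 − 13) = 442.0/12.4 = 35.645 mL/cmH2O.
τ = R × C = 12.0 × 0.03565 L/cmH2O = 0.4278 s.
Fraction remaining at end-expiration = e^(−Te/τ) = e^(−0.68/0.4278) = 0.204 → 20.4%.

20.4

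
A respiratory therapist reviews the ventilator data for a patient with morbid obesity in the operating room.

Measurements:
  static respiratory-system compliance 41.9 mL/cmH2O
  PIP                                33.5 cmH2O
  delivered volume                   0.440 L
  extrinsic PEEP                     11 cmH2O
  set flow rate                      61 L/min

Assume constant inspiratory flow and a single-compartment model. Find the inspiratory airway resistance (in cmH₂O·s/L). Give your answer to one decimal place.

Flow: 61 L/min ÷ 60 = 1.0167 L/s.
Equation of motion (constant flow): PIP = Vt/C + R·V̇ + PEEP.
R·V̇ = PIP − Vt/C − PEEP = 33.5 − 440/41.9 − 11 = 33.5 − 10.501 − 11 = 11.999 cmH2O.
R = 11.999 / 1.0167 = 11.802 cmH2O·s/L.

11.8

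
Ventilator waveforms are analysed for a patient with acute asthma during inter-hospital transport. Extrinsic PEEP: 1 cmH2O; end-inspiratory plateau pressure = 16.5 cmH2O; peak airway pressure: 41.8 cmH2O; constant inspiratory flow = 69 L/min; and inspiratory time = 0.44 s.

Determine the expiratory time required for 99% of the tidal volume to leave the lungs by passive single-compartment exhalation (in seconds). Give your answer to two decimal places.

3.31

Flow: 69 L/min ÷ 60 = 1.15 L/s.
Vt = flow × Ti = 1.15 L/s × 0.44 s × 1000 mL/L = 506.0 mL.
R = (PIP − Pplat)/V̇ = (41.8 − 16.5) / 1.15 = 25.3/1.15 = 22.0 cmH2O·s/L.
C = Vt/(Pplat − PEEP) = 506.0 / (16.5 − 1) = 506.0/15.5 = 32.645 mL/cmH2O.
τ = R × C = 22.0 × 0.03265 L/cmH2O = 0.7183 s.
t = −τ·ln(1 − 0.99) = −0.7183·ln(0.01) = 3.308 s.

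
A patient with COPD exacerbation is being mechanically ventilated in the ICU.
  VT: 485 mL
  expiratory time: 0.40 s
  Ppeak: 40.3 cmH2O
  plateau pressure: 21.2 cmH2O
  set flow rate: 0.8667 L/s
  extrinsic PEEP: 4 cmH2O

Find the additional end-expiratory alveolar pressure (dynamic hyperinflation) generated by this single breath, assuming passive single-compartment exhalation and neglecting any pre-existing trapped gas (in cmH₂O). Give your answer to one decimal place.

R = (PIP − Pplat)/V̇ = (40.3 − 21.2) / 0.8667 = 19.1/0.8667 = 22.038 cmH2O·s/L.
C = Vt/(Pplat − PEEP) = 485.0 / (21.2 − 4) = 485.0/17.2 = 28.198 mL/cmH2O.
τ = R × C = 22.038 × 0.0282 L/cmH2O = 0.6215 s.
Fraction remaining = e^(−Te/τ) = e^(−0.40/0.6215) = 0.5254; trapped volume = 485.0 × 0.5254 = 254.82 mL.
Additional alveolar pressure from trapping ≈ V_trapped / C = 254.82 / 28.198 = 9.037 cmH2O.

9.0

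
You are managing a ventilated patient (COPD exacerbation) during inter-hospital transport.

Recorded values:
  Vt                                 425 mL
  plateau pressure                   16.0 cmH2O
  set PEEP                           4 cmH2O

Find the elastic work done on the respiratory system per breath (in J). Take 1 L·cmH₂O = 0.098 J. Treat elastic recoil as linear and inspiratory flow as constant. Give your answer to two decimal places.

0.25

Elastic work ≈ ½ × (Pplat − PEEP) × Vt = 0.5 × (16.0 − 4) × 0.425 L = 0.5 × 12.0 × 0.425 = 2.55 L·cmH2O.
× 0.098 J/(L·cmH2O) → 0.2499 J.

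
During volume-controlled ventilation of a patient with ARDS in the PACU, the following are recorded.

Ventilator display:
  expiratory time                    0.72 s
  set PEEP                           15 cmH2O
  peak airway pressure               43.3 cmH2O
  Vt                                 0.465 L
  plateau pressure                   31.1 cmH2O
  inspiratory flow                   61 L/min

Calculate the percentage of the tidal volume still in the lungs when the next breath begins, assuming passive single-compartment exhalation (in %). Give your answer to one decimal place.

12.5

Flow: 61 L/min ÷ 60 = 1.0167 L/s.
R = (PIP − Pplat)/V̇ = (43.3 − 31.1) / 1.0167 = 12.2/1.0167 = 12.0 cmH2O·s/L.
C = Vt/(Pplat − PEEP) = 465.0 / (31.1 − 15) = 465.0/16.1 = 28.882 mL/cmH2O.
τ = R × C = 12.0 × 0.02888 L/cmH2O = 0.3466 s.
Fraction remaining at end-expiration = e^(−Te/τ) = e^(−0.72/0.3466) = 0.1253 → 12.53%.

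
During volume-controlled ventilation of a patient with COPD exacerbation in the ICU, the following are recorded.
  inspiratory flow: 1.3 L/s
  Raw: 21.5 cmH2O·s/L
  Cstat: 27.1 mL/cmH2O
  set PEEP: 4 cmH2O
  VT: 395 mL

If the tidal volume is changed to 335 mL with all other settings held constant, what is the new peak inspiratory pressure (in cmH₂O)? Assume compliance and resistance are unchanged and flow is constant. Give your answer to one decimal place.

PIP = Vt/C + R·V̇ + PEEP (constant-flow equation of motion).
Only the elastic term changes: ΔPIP = ΔVt / C = (335 − 395) / 27.1 = -2.214 cmH2O.
Original PIP = 395/27.1 + 21.5×1.3 + 4 = 46.526 cmH2O; new PIP = 46.526 + (-2.214) = 44.312 cmH2O.

44.3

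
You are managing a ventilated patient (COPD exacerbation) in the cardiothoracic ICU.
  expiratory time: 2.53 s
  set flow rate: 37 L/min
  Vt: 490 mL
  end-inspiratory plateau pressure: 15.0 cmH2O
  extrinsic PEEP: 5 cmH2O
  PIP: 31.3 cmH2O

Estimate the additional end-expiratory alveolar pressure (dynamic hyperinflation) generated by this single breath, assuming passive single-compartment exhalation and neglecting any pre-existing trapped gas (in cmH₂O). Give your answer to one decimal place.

1.4

Flow: 37 L/min ÷ 60 = 0.6167 L/s.
R = (PIP − Pplat)/V̇ = (31.3 − 15.0) / 0.6167 = 16.3/0.6167 = 26.431 cmH2O·s/L.
C = Vt/(Pplat − PEEP) = 490.0 / (15.0 − 5) = 490.0/10.0 = 49.0 mL/cmH2O.
τ = R × C = 26.431 × 0.049 L/cmH2O = 1.295 s.
Fraction remaining = e^(−Te/τ) = e^(−2.53/1.295) = 0.1418; trapped volume = 490.0 × 0.1418 = 69.482 mL.
Additional alveolar pressure from trapping ≈ V_trapped / C = 69.482 / 49.0 = 1.418 cmH2O.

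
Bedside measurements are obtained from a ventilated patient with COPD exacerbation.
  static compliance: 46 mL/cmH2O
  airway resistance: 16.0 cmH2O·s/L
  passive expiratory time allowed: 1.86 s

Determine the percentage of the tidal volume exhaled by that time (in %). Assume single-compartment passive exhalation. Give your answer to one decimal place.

τ = R × C = 16.0 × 46 mL/cmH2O = 16.0 × 0.046 L/cmH2O = 0.736 s.
Passive exhalation: V(t)/V₀ = e^(−t/τ) = e^(−1.86/0.736) = 0.07988.
Fraction exhaled = 1 − 0.07988 = 0.9201 → 92.01%.

92.0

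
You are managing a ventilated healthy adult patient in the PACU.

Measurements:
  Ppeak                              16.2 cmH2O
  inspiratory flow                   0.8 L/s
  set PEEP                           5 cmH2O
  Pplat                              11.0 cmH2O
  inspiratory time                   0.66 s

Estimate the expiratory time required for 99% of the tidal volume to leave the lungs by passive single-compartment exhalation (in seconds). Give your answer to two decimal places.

2.63

Vt = flow × Ti = 0.8 L/s × 0.66 s × 1000 mL/L = 528.0 mL.
R = (PIP − Pplat)/V̇ = (16.2 − 11.0) / 0.8 = 5.2/0.8 = 6.5 cmH2O·s/L.
C = Vt/(Pplat − PEEP) = 528.0 / (11.0 − 5) = 528.0/6.0 = 88.0 mL/cmH2O.
τ = R × C = 6.5 × 0.088 L/cmH2O = 0.572 s.
t = −τ·ln(1 − 0.99) = −0.572·ln(0.01) = 2.634 s.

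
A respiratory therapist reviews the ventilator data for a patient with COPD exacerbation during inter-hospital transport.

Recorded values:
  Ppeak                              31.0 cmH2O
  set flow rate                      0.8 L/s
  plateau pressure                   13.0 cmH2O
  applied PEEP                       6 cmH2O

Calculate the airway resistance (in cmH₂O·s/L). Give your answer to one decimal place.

22.5

Raw = (PIP − Pplat) / flow = (31.0 − 13.0) / 0.8 = 18.0 / 0.8 = 22.5 cmH2O·s/L.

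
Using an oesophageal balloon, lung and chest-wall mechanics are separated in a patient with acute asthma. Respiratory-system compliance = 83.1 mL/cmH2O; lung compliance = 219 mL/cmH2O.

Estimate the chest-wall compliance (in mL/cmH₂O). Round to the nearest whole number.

1/Ccw = 1/Crs − 1/CL.
1/Ccw = 1/83.1 − 1/219 = 0.007467.
Ccw = 133.92 mL/cmH2O.

134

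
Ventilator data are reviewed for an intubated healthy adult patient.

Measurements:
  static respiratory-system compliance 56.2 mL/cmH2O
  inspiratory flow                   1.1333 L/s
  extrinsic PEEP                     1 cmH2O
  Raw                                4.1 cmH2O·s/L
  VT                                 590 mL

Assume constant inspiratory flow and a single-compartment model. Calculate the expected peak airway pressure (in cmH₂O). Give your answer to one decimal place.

16.1

Equation of motion (constant flow): PIP = Vt/C + R·V̇ + PEEP.
PIP = 590/56.2 + 4.1×1.1333 + 1 = 10.498 + 4.647 + 1 = 16.145 cmH2O.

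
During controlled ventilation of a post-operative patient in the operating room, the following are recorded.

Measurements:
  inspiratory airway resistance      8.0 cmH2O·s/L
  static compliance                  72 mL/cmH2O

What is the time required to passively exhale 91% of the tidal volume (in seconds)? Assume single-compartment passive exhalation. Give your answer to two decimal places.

τ = R × C = 8.0 × 72 mL/cmH2O = 8.0 × 0.072 L/cmH2O = 0.576 s.
Exhaled fraction f = 1 − e^(−t/τ) → t = −τ·ln(1 − f) = −0.576·ln(0.09) = 1.387 s.

1.39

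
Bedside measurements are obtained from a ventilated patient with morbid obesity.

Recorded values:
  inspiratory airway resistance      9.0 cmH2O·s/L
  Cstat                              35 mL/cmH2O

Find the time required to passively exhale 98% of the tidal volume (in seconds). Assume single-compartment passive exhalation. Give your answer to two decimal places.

1.23

τ = R × C = 9.0 × 35 mL/cmH2O = 9.0 × 0.035 L/cmH2O = 0.315 s.
Exhaled fraction f = 1 − e^(−t/τ) → t = −τ·ln(1 − f) = −0.315·ln(0.02) = 1.232 s.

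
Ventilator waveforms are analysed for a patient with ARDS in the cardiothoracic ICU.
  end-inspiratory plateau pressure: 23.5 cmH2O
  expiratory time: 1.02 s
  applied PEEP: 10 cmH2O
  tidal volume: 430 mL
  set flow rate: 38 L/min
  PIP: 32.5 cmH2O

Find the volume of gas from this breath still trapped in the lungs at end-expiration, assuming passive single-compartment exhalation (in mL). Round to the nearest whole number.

45

Flow: 38 L/min ÷ 60 = 0.6333 L/s.
R = (PIP − Pplat)/V̇ = (32.5 − 23.5) / 0.6333 = 9.0/0.6333 = 14.211 cmH2O·s/L.
C = Vt/(Pplat − PEEP) = 430.0 / (23.5 − 10) = 430.0/13.5 = 31.852 mL/cmH2O.
τ = R × C = 14.211 × 0.03185 L/cmH2O = 0.4526 s.
Fraction remaining = e^(−Te/τ) = e^(−1.02/0.4526) = 0.105.
Trapped volume = 430.0 × 0.105 = 45.15 mL.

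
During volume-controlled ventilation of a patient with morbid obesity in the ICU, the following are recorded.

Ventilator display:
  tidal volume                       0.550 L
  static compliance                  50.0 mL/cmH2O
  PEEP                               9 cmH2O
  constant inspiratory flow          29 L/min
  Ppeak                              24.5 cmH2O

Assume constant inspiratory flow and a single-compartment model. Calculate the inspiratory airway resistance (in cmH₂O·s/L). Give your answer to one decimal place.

9.3

Flow: 29 L/min ÷ 60 = 0.4833 L/s.
Equation of motion (constant flow): PIP = Vt/C + R·V̇ + PEEP.
R·V̇ = PIP − Vt/C − PEEP = 24.5 − 550/50.0 − 9 = 24.5 − 11.0 − 9 = 4.5 cmH2O.
R = 4.5 / 0.4833 = 9.311 cmH2O·s/L.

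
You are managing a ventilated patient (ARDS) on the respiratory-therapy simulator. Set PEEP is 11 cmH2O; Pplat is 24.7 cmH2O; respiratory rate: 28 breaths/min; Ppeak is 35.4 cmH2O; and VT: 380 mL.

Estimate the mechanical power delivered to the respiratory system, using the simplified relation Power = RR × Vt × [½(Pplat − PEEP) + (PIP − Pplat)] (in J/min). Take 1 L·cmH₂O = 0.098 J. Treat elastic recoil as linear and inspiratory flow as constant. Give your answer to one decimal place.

Per-breath work = Vt × [½(Pplat−PEEP) + (PIP−Pplat)] = 0.380 × [0.5×13.7 + 10.7] = 0.380 × 17.55 = 6.669 L·cmH2O.
Power = 28 × 6.669 = 186.73 L·cmH2O/min.
× 0.098 J/(L·cmH2O) → 18.3 J/min.

18.3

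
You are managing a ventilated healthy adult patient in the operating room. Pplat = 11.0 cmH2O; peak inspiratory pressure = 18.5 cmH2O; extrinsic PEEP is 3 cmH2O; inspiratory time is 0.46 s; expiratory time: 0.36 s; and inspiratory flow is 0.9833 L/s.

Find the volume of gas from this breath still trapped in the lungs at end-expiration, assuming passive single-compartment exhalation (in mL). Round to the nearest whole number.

Vt = flow × Ti = 0.9833 L/s × 0.46 s × 1000 mL/L = 452.32 mL.
R = (PIP − Pplat)/V̇ = (18.5 − 11.0) / 0.9833 = 7.5/0.9833 = 7.627 cmH2O·s/L.
C = Vt/(Pplat − PEEP) = 452.32 / (11.0 − 3) = 452.32/8.0 = 56.54 mL/cmH2O.
τ = R × C = 7.627 × 0.05654 L/cmH2O = 0.4312 s.
Fraction remaining = e^(−Te/τ) = e^(−0.36/0.4312) = 0.4339.
Trapped volume = 452.32 × 0.4339 = 196.26 mL.

196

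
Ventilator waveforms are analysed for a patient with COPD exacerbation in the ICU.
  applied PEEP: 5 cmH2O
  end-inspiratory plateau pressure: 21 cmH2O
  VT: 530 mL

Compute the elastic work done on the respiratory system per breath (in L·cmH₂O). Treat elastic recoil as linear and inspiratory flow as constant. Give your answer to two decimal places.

Elastic work ≈ ½ × (Pplat − PEEP) × Vt = 0.5 × (21 − 5) × 0.530 L = 0.5 × 16.0 × 0.530 = 4.24 L·cmH2O.

4.24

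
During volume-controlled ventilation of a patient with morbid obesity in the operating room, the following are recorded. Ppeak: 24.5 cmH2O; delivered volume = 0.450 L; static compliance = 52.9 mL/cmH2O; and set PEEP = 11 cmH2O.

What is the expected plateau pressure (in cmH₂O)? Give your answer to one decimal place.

19.5

Pplat = PEEP + Vt / Cstat = 11 + 450 / 52.9 = 11 + 8.507 = 19.507 cmH2O.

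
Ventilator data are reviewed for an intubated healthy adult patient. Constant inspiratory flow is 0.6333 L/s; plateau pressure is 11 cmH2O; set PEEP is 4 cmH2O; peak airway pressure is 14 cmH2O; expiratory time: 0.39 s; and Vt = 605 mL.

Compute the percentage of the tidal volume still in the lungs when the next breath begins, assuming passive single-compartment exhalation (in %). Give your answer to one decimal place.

38.6

R = (PIP − Pplat)/V̇ = (14 − 11) / 0.6333 = 3.0/0.6333 = 4.737 cmH2O·s/L.
C = Vt/(Pplat − PEEP) = 605.0 / (11 − 4) = 605.0/7.0 = 86.429 mL/cmH2O.
τ = R × C = 4.737 × 0.08643 L/cmH2O = 0.4094 s.
Fraction remaining at end-expiration = e^(−Te/τ) = e^(−0.39/0.4094) = 0.3857 → 38.57%.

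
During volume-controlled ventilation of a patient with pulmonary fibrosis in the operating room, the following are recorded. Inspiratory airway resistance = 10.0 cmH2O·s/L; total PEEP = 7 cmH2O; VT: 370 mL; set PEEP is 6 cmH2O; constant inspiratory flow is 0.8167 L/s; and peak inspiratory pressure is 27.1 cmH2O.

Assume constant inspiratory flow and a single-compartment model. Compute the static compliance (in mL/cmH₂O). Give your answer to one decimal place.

Total PEEP = 7 cmH2O (set 6 + intrinsic 1); this is the baseline alveolar pressure.
Equation of motion (constant flow): PIP = Vt/C + R·V̇ + PEEP.
Vt/C = PIP − R·V̇ − PEEP = 27.1 − 10.0×0.8167 − 7 = 27.1 − 8.167 − 7 = 11.933 cmH2O.
C = Vt / 11.933 = 370 / 11.933 = 31.006 mL/cmH2O.

31.0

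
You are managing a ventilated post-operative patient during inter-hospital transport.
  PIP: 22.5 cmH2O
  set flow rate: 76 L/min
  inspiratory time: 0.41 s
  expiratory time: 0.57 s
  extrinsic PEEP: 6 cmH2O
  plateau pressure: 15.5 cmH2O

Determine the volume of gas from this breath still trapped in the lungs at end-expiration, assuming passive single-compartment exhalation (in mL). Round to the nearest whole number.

79

Flow: 76 L/min ÷ 60 = 1.2667 L/s.
Vt = flow × Ti = 1.2667 L/s × 0.41 s × 1000 mL/L = 519.35 mL.
R = (PIP − Pplat)/V̇ = (22.5 − 15.5) / 1.2667 = 7.0/1.2667 = 5.526 cmH2O·s/L.
C = Vt/(Pplat − PEEP) = 519.35 / (15.5 − 6) = 519.35/9.5 = 54.668 mL/cmH2O.
τ = R × C = 5.526 × 0.05467 L/cmH2O = 0.3021 s.
Fraction remaining = e^(−Te/τ) = e^(−0.57/0.3021) = 0.1516.
Trapped volume = 519.35 × 0.1516 = 78.733 mL.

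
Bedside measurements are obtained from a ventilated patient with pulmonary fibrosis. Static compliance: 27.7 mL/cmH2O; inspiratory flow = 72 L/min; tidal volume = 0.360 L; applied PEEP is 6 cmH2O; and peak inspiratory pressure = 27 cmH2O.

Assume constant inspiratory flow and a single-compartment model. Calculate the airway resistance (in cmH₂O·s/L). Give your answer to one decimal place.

Flow: 72 L/min ÷ 60 = 1.2 L/s.
Equation of motion (constant flow): PIP = Vt/C + R·V̇ + PEEP.
R·V̇ = PIP − Vt/C − PEEP = 27 − 360/27.7 − 6 = 27 − 12.996 − 6 = 8.004 cmH2O.
R = 8.004 / 1.2 = 6.67 cmH2O·s/L.

6.7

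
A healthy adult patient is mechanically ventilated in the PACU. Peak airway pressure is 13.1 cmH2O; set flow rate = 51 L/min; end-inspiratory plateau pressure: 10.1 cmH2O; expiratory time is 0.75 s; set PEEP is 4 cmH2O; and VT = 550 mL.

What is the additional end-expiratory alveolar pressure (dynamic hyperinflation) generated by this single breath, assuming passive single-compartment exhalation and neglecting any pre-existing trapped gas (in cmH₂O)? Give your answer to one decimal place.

Flow: 51 L/min ÷ 60 = 0.85 L/s.
R = (PIP − Pplat)/V̇ = (13.1 − 10.1) / 0.85 = 3.0/0.85 = 3.529 cmH2O·s/L.
C = Vt/(Pplat − PEEP) = 550.0 / (10.1 − 4) = 550.0/6.1 = 90.164 mL/cmH2O.
τ = R × C = 3.529 × 0.09016 L/cmH2O = 0.3182 s.
Fraction remaining = e^(−Te/τ) = e^(−0.75/0.3182) = 0.0947; trapped volume = 550.0 × 0.0947 = 52.085 mL.
Additional alveolar pressure from trapping ≈ V_trapped / C = 52.085 / 90.164 = 0.5777 cmH2O.

0.6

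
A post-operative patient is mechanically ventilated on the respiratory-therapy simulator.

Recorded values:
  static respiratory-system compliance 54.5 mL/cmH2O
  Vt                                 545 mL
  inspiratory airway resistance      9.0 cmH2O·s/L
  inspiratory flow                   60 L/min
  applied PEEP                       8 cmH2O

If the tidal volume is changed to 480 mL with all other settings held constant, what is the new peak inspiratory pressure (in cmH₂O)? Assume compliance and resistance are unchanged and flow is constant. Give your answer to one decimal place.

25.8

Flow: 60 L/min ÷ 60 = 1 L/s.
PIP = Vt/C + R·V̇ + PEEP (constant-flow equation of motion).
Only the elastic term changes: ΔPIP = ΔVt / C = (480 − 545) / 54.5 = -1.193 cmH2O.
Original PIP = 545/54.5 + 9.0×1 + 8 = 27.0 cmH2O; new PIP = 27.0 + (-1.193) = 25.807 cmH2O.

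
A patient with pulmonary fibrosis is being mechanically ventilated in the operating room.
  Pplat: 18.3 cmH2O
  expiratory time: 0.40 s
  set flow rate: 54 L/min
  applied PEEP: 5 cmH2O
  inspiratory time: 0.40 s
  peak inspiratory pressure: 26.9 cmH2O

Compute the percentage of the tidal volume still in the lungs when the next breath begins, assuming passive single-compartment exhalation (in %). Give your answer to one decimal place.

21.3

Flow: 54 L/min ÷ 60 = 0.9 L/s.
Vt = flow × Ti = 0.9 L/s × 0.40 s × 1000 mL/L = 360.0 mL.
R = (PIP − Pplat)/V̇ = (26.9 − 18.3) / 0.9 = 8.6/0.9 = 9.556 cmH2O·s/L.
C = Vt/(Pplat − PEEP) = 360.0 / (18.3 − 5) = 360.0/13.3 = 27.068 mL/cmH2O.
τ = R × C = 9.556 × 0.02707 L/cmH2O = 0.2587 s.
Fraction remaining at end-expiration = e^(−Te/τ) = e^(−0.40/0.2587) = 0.2131 → 21.31%.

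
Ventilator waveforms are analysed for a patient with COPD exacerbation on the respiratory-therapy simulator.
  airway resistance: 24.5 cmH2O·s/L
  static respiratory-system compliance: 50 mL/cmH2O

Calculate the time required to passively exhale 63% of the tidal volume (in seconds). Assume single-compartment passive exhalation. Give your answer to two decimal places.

τ = R × C = 24.5 × 50 mL/cmH2O = 24.5 × 0.050 L/cmH2O = 1.225 s.
Exhaled fraction f = 1 − e^(−t/τ) → t = −τ·ln(1 − f) = −1.225·ln(0.37) = 1.218 s.

1.22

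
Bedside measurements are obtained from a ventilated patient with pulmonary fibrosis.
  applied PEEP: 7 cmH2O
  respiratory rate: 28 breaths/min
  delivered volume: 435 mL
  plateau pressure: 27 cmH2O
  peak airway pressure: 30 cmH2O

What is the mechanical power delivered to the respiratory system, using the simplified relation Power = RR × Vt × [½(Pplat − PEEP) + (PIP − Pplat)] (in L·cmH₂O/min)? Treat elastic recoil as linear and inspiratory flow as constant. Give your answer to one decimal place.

158.3

Per-breath work = Vt × [½(Pplat−PEEP) + (PIP−Pplat)] = 0.435 × [0.5×20.0 + 3.0] = 0.435 × 13.0 = 5.655 L·cmH2O.
Power = 28 × 5.655 = 158.34 L·cmH2O/min.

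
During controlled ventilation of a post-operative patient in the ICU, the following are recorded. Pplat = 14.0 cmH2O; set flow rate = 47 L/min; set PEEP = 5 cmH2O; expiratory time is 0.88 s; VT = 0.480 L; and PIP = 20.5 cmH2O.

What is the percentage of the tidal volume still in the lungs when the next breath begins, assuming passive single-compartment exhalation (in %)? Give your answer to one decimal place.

Flow: 47 L/min ÷ 60 = 0.7833 L/s.
R = (PIP − Pplat)/V̇ = (20.5 − 14.0) / 0.7833 = 6.5/0.7833 = 8.298 cmH2O·s/L.
C = Vt/(Pplat − PEEP) = 480.0 / (14.0 − 5) = 480.0/9.0 = 53.333 mL/cmH2O.
τ = R × C = 8.298 × 0.05333 L/cmH2O = 0.4425 s.
Fraction remaining at end-expiration = e^(−Te/τ) = e^(−0.88/0.4425) = 0.1369 → 13.69%.

13.7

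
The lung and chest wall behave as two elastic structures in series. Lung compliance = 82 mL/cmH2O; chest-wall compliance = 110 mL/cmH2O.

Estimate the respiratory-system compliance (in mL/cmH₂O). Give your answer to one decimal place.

47.0

Lung and chest wall are elastances in series: 1/Crs = 1/CL + 1/Ccw.
1/Crs = 1/82 + 1/110 = 0.02129.
Crs = 46.97 mL/cmH2O.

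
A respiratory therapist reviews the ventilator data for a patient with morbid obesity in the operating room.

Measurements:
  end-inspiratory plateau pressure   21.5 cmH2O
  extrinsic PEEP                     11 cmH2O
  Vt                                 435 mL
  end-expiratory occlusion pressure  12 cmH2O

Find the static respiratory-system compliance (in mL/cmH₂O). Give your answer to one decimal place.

End-expiratory occlusion gives total PEEP = 12 cmH2O (intrinsic PEEP = 12 − 11 = 1). Use total PEEP for the elastic gradient.
Cstat = Vt / (Pplat − PEEPtotal) = 435 / (21.5 − 12) = 435 / 9.5 = 45.789 mL/cmH2O.

45.8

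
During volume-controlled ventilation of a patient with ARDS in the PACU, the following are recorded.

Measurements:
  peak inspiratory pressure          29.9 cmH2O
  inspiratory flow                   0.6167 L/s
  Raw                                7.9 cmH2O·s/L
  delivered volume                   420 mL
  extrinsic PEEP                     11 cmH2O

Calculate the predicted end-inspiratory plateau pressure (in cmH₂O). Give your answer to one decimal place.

Pplat = PIP − Raw × flow = 29.9 − 7.9 × 0.6167 = 29.9 − 4.872 = 25.028 cmH2O.

25.0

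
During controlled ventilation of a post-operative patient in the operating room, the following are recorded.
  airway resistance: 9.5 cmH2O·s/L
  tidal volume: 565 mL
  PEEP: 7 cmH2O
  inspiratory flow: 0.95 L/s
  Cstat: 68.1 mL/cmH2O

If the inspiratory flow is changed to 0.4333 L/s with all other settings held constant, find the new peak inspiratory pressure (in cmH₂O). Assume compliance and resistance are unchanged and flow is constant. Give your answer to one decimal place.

PIP = Vt/C + R·V̇ + PEEP (constant-flow equation of motion).
Only the resistive term changes: ΔPIP = R × ΔV̇ = 9.5 × (0.4333 − 0.95) = 9.5 × -0.5167 = -4.909 cmH2O.
Original PIP = 565/68.1 + 9.5×0.95 + 7 = 24.322 cmH2O; new PIP = 24.322 + (-4.909) = 19.413 cmH2O.

19.4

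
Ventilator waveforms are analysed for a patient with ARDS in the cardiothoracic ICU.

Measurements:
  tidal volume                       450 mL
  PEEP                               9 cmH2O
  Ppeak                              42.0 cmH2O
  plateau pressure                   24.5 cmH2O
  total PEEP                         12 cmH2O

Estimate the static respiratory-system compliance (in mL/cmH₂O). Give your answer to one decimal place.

36.0

End-expiratory occlusion gives total PEEP = 12 cmH2O (intrinsic PEEP = 12 − 9 = 3). Use total PEEP for the elastic gradient.
Cstat = Vt / (Pplat − PEEPtotal) = 450 / (24.5 − 12) = 450 / 12.5 = 36.0 mL/cmH2O.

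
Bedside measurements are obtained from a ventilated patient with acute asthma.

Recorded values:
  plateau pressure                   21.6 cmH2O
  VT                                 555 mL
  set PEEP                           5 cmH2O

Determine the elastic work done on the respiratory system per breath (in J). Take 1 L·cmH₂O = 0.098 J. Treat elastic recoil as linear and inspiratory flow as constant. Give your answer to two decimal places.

Elastic work ≈ ½ × (Pplat − PEEP) × Vt = 0.5 × (21.6 − 5) × 0.555 L = 0.5 × 16.6 × 0.555 = 4.607 L·cmH2O.
× 0.098 J/(L·cmH2O) → 0.4515 J.

0.45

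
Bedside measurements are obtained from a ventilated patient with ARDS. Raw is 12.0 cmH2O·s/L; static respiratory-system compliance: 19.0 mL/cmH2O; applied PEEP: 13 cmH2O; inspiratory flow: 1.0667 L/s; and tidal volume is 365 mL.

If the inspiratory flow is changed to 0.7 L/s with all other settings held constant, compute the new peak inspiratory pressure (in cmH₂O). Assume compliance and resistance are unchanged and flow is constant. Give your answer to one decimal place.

PIP = Vt/C + R·V̇ + PEEP (constant-flow equation of motion).
Only the resistive term changes: ΔPIP = R × ΔV̇ = 12.0 × (0.7 − 1.0667) = 12.0 × -0.3667 = -4.4 cmH2O.
Original PIP = 365/19.0 + 12.0×1.0667 + 13 = 45.011 cmH2O; new PIP = 45.011 + (-4.4) = 40.611 cmH2O.

40.6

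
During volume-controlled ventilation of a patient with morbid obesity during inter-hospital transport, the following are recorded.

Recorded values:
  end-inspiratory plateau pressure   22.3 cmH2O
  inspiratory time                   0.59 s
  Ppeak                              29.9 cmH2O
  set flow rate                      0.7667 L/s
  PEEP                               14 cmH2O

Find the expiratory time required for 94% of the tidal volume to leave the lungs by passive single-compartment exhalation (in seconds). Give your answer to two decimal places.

1.52

Vt = flow × Ti = 0.7667 L/s × 0.59 s × 1000 mL/L = 452.35 mL.
R = (PIP − Pplat)/V̇ = (29.9 − 22.3) / 0.7667 = 7.6/0.7667 = 9.913 cmH2O·s/L.
C = Vt/(Pplat − PEEP) = 452.35 / (22.3 − 14) = 452.35/8.3 = 54.5 mL/cmH2O.
τ = R × C = 9.913 × 0.0545 L/cmH2O = 0.5403 s.
t = −τ·ln(1 − 0.94) = −0.5403·ln(0.06) = 1.52 s.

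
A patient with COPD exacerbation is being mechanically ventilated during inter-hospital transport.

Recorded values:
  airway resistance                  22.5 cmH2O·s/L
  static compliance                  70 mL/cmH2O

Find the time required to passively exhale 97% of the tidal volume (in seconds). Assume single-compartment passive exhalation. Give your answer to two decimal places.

5.52

τ = R × C = 22.5 × 70 mL/cmH2O = 22.5 × 0.070 L/cmH2O = 1.575 s.
Exhaled fraction f = 1 − e^(−t/τ) → t = −τ·ln(1 − f) = −1.575·ln(0.03) = 5.523 s.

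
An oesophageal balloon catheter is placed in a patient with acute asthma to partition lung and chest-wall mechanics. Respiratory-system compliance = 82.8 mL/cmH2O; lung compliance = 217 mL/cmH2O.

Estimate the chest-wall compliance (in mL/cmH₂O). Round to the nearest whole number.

134

1/Ccw = 1/Crs − 1/CL.
1/Ccw = 1/82.8 − 1/217 = 0.007469.
Ccw = 133.89 mL/cmH2O.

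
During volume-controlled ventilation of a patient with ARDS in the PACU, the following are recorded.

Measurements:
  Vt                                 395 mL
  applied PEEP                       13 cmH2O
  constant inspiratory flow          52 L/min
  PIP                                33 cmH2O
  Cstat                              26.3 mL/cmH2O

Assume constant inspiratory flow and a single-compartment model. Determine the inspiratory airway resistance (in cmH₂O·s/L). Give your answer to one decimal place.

5.7

Flow: 52 L/min ÷ 60 = 0.8667 L/s.
Equation of motion (constant flow): PIP = Vt/C + R·V̇ + PEEP.
R·V̇ = PIP − Vt/C − PEEP = 33 − 395/26.3 − 13 = 33 − 15.019 − 13 = 4.981 cmH2O.
R = 4.981 / 0.8667 = 5.747 cmH2O·s/L.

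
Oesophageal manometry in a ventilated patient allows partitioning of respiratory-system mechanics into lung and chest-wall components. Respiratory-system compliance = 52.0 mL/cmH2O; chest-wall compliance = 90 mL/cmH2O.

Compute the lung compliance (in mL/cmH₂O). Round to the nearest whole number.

123

1/CL = 1/Crs − 1/Ccw.
1/CL = 1/52.0 − 1/90 = 0.00812.
CL = 123.15 mL/cmH2O.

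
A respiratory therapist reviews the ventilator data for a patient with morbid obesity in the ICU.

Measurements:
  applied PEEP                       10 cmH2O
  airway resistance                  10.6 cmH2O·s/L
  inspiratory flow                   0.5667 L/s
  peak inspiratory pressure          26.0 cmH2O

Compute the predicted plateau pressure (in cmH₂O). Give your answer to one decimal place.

Pplat = PIP − Raw × flow = 26.0 − 10.6 × 0.5667 = 26.0 − 6.007 = 19.993 cmH2O.

20.0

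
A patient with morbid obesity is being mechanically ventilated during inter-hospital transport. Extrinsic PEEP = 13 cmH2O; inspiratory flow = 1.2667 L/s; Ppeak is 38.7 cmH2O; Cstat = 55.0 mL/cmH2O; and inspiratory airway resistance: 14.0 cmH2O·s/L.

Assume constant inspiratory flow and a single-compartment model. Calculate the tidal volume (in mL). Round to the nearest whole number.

438

Equation of motion (constant flow): PIP = Vt/C + R·V̇ + PEEP.
Vt/C = PIP − R·V̇ − PEEP = 38.7 − 17.734 − 13 = 7.966 cmH2O.
Vt = C × 7.966 = 55.0 × 7.966 = 438.13 mL.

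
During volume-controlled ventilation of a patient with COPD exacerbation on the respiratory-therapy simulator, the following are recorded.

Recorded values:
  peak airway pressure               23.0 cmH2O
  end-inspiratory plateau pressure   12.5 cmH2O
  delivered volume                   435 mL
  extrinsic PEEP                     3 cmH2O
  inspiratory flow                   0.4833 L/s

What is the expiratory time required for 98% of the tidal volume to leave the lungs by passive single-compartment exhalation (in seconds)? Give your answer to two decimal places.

3.89

R = (PIP − Pplat)/V̇ = (23.0 − 12.5) / 0.4833 = 10.5/0.4833 = 21.726 cmH2O·s/L.
C = Vt/(Pplat − PEEP) = 435.0 / (12.5 − 3) = 435.0/9.5 = 45.789 mL/cmH2O.
τ = R × C = 21.726 × 0.04579 L/cmH2O = 0.9948 s.
t = −τ·ln(1 − 0.98) = −0.9948·ln(0.02) = 3.892 s.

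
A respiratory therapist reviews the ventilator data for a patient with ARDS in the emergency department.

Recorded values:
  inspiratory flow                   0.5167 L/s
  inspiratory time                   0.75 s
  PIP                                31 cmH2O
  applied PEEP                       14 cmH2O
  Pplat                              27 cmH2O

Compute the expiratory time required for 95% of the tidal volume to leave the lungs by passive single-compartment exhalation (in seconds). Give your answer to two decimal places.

0.69

Vt = flow × Ti = 0.5167 L/s × 0.75 s × 1000 mL/L = 387.53 mL.
R = (PIP − Pplat)/V̇ = (31 − 27) / 0.5167 = 4.0/0.5167 = 7.741 cmH2O·s/L.
C = Vt/(Pplat − PEEP) = 387.53 / (27 − 14) = 387.53/13.0 = 29.81 mL/cmH2O.
τ = R × C = 7.741 × 0.02981 L/cmH2O = 0.2308 s.
t = −τ·ln(1 − 0.95) = −0.2308·ln(0.05) = 0.6914 s.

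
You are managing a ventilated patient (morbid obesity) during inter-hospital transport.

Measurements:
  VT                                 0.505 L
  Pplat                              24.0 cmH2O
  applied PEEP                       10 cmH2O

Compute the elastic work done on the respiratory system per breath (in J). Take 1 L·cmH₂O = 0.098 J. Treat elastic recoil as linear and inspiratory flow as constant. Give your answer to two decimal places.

Elastic work ≈ ½ × (Pplat − PEEP) × Vt = 0.5 × (24.0 − 10) × 0.505 L = 0.5 × 14.0 × 0.505 = 3.535 L·cmH2O.
× 0.098 J/(L·cmH2O) → 0.3464 J.

0.35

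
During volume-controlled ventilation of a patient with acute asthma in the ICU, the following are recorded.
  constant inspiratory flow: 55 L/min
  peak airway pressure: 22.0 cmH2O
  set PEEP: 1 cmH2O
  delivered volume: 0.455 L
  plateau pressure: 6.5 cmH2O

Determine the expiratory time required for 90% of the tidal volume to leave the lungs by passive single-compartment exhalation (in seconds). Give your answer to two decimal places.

3.22

Flow: 55 L/min ÷ 60 = 0.9167 L/s.
R = (PIP − Pplat)/V̇ = (22.0 − 6.5) / 0.9167 = 15.5/0.9167 = 16.908 cmH2O·s/L.
C = Vt/(Pplat − PEEP) = 455.0 / (6.5 − 1) = 455.0/5.5 = 82.727 mL/cmH2O.
τ = R × C = 16.908 × 0.08273 L/cmH2O = 1.399 s.
t = −τ·ln(1 − 0.90) = −1.399·ln(0.1) = 3.221 s.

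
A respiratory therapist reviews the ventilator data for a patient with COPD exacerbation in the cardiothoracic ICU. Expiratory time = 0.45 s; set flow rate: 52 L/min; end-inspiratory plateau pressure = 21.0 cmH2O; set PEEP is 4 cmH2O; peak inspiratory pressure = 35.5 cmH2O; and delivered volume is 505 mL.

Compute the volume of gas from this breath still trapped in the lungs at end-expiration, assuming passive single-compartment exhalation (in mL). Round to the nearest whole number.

204

Flow: 52 L/min ÷ 60 = 0.8667 L/s.
R = (PIP − Pplat)/V̇ = (35.5 − 21.0) / 0.8667 = 14.5/0.8667 = 16.73 cmH2O·s/L.
C = Vt/(Pplat − PEEP) = 505.0 / (21.0 − 4) = 505.0/17.0 = 29.706 mL/cmH2O.
τ = R × C = 16.73 × 0.02971 L/cmH2O = 0.497 s.
Fraction remaining = e^(−Te/τ) = e^(−0.45/0.497) = 0.4044.
Trapped volume = 505.0 × 0.4044 = 204.22 mL.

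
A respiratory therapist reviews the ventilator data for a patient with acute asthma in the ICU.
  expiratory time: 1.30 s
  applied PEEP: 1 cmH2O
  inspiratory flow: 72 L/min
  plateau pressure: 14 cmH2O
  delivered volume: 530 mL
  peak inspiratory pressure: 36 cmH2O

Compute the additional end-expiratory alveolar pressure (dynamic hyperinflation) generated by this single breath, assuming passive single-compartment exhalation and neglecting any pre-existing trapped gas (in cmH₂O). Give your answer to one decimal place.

Flow: 72 L/min ÷ 60 = 1.2 L/s.
R = (PIP − Pplat)/V̇ = (36 − 14) / 1.2 = 22.0/1.2 = 18.333 cmH2O·s/L.
C = Vt/(Pplat − PEEP) = 530.0 / (14 − 1) = 530.0/13.0 = 40.769 mL/cmH2O.
τ = R × C = 18.333 × 0.04077 L/cmH2O = 0.7474 s.
Fraction remaining = e^(−Te/τ) = e^(−1.30/0.7474) = 0.1756; trapped volume = 530.0 × 0.1756 = 93.068 mL.
Additional alveolar pressure from trapping ≈ V_trapped / C = 93.068 / 40.769 = 2.283 cmH2O.

2.3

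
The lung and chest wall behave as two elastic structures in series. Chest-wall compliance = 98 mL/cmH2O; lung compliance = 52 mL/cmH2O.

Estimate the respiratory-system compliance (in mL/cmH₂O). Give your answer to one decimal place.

Lung and chest wall are elastances in series: 1/Crs = 1/CL + 1/Ccw.
1/Crs = 1/52 + 1/98 = 0.02943.
Crs = 33.979 mL/cmH2O.

34.0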